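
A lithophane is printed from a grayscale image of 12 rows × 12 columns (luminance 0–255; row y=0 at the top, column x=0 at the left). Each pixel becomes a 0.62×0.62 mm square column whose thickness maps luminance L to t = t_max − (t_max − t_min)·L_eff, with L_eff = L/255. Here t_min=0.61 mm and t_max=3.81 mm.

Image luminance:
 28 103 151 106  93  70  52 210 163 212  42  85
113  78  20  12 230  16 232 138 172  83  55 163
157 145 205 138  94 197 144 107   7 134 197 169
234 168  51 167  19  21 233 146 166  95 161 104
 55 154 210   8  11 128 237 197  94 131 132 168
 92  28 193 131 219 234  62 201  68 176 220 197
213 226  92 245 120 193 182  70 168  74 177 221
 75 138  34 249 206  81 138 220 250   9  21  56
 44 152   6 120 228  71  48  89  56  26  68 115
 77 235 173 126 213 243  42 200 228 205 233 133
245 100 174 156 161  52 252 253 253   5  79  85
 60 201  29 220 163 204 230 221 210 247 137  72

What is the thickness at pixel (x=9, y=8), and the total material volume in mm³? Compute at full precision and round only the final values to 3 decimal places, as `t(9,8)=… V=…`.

t(9,8)=3.484 V=116.205

span = t_max - t_min = 3.81 - 0.61 = 3.200
L(9,8) = 26, L_eff = 26/255 = 0.101961
t(9,8) = 3.81 - 3.200·0.101961 = 3.484
Σt over all 12·12 pixels = 385436/1275 ≈ 302.3027451
V = pitch²·Σt = 0.62²·385436/1275 = 116.205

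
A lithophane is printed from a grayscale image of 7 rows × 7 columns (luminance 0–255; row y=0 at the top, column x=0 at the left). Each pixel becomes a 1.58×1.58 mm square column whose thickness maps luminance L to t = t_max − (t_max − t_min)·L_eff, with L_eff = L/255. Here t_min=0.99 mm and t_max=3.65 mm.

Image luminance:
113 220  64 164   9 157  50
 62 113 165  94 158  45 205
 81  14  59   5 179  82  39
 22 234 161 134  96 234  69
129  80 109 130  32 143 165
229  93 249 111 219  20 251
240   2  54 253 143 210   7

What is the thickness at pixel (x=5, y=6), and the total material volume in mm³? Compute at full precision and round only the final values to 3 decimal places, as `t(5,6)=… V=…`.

t(5,6)=1.459 V=292.918

span = t_max - t_min = 3.65 - 0.99 = 2.660
L(5,6) = 210, L_eff = 210/255 = 0.823529
t(5,6) = 3.65 - 2.660·0.823529 = 1.459
Σt over all 7·7 pixels = 2992073/25500 ≈ 117.3361961
V = pitch²·Σt = 1.58²·2992073/25500 = 292.918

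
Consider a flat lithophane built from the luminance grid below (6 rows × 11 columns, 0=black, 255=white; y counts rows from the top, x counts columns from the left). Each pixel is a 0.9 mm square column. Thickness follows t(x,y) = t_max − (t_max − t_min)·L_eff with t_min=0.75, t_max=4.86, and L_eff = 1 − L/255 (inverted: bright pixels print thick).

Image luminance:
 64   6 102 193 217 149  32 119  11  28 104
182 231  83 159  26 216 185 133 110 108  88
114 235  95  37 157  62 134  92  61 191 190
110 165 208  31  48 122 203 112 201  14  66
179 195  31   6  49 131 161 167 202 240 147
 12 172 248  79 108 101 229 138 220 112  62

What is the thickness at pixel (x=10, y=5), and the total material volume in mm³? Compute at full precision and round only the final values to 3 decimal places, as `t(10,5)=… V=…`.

span = t_max - t_min = 4.86 - 0.75 = 4.110
L(10,5) = 62, L_eff = 1 - 62/255 = 0.756863 (inverted)
t(10,5) = 4.86 - 4.110·0.756863 = 1.749
Σt over all 6·11 pixels = 1541821/8500 ≈ 181.3907059
V = pitch²·Σt = 0.9²·1541821/8500 = 146.926

t(10,5)=1.749 V=146.926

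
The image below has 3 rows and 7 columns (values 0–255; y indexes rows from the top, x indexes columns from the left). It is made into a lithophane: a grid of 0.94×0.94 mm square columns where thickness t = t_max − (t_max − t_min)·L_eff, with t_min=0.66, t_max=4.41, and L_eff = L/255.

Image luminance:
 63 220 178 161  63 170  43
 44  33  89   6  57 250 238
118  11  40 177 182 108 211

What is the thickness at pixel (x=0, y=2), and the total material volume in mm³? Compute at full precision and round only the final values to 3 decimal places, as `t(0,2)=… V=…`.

t(0,2)=2.675 V=49.839

span = t_max - t_min = 4.41 - 0.66 = 3.750
L(0,2) = 118, L_eff = 118/255 = 0.462745
t(0,2) = 4.41 - 3.750·0.462745 = 2.675
Σt over all 3·7 pixels = 95887/1700 ≈ 56.4041176
V = pitch²·Σt = 0.94²·95887/1700 = 49.839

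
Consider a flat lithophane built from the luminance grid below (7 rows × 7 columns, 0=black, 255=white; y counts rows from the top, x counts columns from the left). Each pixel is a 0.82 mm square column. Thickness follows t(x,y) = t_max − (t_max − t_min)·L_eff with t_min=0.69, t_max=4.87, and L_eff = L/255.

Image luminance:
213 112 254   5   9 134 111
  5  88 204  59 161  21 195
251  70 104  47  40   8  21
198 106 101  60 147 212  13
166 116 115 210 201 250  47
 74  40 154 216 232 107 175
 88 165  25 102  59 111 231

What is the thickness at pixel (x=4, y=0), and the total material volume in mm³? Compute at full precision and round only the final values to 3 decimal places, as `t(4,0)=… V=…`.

t(4,0)=4.722 V=96.163

span = t_max - t_min = 4.87 - 0.69 = 4.180
L(4,0) = 9, L_eff = 9/255 = 0.035294
t(4,0) = 4.87 - 4.180·0.035294 = 4.722
Σt over all 7·7 pixels = 3646871/25500 ≈ 143.0145490
V = pitch²·Σt = 0.82²·3646871/25500 = 96.163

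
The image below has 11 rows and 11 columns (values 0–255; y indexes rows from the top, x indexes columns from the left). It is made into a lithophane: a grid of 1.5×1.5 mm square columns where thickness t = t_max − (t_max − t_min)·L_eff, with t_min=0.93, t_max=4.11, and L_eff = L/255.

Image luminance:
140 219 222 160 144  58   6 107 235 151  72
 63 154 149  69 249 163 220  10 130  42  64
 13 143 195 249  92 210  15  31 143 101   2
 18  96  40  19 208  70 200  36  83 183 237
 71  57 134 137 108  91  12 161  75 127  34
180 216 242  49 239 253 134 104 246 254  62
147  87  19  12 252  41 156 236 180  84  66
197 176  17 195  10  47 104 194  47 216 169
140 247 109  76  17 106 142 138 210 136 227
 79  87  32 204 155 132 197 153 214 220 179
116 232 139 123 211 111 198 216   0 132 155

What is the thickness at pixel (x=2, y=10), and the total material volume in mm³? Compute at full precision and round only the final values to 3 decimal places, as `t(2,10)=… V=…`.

span = t_max - t_min = 4.11 - 0.93 = 3.180
L(2,10) = 139, L_eff = 139/255 = 0.545098
t(2,10) = 4.11 - 3.180·0.545098 = 2.377
Σt over all 11·11 pixels = 2564843/8500 ≈ 301.7462353
V = pitch²·Σt = 1.5²·2564843/8500 = 678.929

t(2,10)=2.377 V=678.929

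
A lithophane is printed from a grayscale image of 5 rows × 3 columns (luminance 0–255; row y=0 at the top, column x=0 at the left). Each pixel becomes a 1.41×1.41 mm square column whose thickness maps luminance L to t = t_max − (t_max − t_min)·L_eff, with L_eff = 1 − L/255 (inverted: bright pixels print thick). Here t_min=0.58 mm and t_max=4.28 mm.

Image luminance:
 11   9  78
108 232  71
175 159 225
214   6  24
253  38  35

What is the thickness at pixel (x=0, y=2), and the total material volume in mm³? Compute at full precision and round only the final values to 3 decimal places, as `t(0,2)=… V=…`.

t(0,2)=3.119 V=64.548

span = t_max - t_min = 4.28 - 0.58 = 3.700
L(0,2) = 175, L_eff = 1 - 175/255 = 0.313725 (inverted)
t(0,2) = 4.28 - 3.700·0.313725 = 3.119
Σt over all 5·3 pixels = 27597/850 ≈ 32.4670588
V = pitch²·Σt = 1.41²·27597/850 = 64.548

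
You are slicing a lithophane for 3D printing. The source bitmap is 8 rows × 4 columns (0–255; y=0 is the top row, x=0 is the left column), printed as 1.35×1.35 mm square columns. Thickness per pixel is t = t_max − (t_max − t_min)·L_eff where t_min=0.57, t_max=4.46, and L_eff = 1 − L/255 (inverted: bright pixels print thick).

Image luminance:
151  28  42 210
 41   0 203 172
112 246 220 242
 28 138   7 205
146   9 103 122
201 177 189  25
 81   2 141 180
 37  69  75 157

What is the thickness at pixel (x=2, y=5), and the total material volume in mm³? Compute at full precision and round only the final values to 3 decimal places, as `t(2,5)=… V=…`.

t(2,5)=3.453 V=137.750

span = t_max - t_min = 4.46 - 0.57 = 3.890
L(2,5) = 189, L_eff = 1 - 189/255 = 0.258824 (inverted)
t(2,5) = 4.46 - 3.890·0.258824 = 3.453
Σt over all 8·4 pixels = 642457/8500 ≈ 75.5831765
V = pitch²·Σt = 1.35²·642457/8500 = 137.750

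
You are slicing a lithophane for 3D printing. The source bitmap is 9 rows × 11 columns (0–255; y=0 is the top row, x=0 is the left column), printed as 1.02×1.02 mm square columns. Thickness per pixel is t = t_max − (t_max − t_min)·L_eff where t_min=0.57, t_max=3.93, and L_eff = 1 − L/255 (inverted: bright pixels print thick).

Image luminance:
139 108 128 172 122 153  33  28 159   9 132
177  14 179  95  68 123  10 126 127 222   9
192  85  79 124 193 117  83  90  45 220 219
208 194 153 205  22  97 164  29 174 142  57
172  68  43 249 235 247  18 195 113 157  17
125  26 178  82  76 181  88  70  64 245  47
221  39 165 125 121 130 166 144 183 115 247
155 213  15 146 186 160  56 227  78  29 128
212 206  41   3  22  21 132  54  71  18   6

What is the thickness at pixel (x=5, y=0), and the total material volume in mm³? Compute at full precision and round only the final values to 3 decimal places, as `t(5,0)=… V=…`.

span = t_max - t_min = 3.93 - 0.57 = 3.360
L(5,0) = 153, L_eff = 1 - 153/255 = 0.400000 (inverted)
t(5,0) = 3.93 - 3.360·0.400000 = 2.586
Σt over all 9·11 pixels = 1796327/8500 ≈ 211.3325882
V = pitch²·Σt = 1.02²·1796327/8500 = 219.870

t(5,0)=2.586 V=219.870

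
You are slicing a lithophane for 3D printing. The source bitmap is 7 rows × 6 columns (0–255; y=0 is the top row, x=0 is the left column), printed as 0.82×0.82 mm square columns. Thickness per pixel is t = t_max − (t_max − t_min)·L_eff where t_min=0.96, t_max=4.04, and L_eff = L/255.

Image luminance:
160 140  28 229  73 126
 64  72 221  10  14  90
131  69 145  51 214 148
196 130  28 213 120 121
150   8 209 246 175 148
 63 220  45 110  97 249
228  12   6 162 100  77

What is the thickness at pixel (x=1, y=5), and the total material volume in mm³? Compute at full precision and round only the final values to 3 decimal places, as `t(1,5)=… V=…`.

t(1,5)=1.383 V=72.689

span = t_max - t_min = 4.04 - 0.96 = 3.080
L(1,5) = 220, L_eff = 220/255 = 0.862745
t(1,5) = 4.04 - 3.080·0.862745 = 1.383
Σt over all 7·6 pixels = 689164/6375 ≈ 108.1041569
V = pitch²·Σt = 0.82²·689164/6375 = 72.689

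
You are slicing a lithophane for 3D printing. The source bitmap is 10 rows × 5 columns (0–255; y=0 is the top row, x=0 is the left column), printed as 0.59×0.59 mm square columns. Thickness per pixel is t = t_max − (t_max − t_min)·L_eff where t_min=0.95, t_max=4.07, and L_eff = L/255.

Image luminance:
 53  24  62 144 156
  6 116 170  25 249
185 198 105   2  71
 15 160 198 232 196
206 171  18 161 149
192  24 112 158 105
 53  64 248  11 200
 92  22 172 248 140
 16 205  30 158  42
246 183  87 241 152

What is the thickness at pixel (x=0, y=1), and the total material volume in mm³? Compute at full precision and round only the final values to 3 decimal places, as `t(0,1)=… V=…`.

t(0,1)=3.997 V=44.121

span = t_max - t_min = 4.07 - 0.95 = 3.120
L(0,1) = 6, L_eff = 6/255 = 0.023529
t(0,1) = 4.07 - 3.120·0.023529 = 3.997
Σt over all 10·5 pixels = 126.748
V = pitch²·Σt = 0.59²·126.748 = 44.121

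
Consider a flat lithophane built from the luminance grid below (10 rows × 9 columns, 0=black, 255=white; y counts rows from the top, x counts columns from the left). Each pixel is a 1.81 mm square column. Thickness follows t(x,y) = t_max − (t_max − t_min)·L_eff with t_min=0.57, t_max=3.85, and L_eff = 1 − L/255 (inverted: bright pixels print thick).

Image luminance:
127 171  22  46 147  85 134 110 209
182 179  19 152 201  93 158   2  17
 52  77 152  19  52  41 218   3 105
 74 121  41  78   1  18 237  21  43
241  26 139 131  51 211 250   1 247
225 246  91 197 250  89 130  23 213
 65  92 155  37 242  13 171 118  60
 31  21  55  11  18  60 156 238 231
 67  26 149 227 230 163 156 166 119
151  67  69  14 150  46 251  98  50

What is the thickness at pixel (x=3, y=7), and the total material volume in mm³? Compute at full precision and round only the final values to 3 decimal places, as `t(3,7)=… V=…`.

t(3,7)=0.711 V=595.402

span = t_max - t_min = 3.85 - 0.57 = 3.280
L(3,7) = 11, L_eff = 1 - 11/255 = 0.956863 (inverted)
t(3,7) = 3.85 - 3.280·0.956863 = 0.711
Σt over all 10·9 pixels = 2317199/12750 ≈ 181.7410980
V = pitch²·Σt = 1.81²·2317199/12750 = 595.402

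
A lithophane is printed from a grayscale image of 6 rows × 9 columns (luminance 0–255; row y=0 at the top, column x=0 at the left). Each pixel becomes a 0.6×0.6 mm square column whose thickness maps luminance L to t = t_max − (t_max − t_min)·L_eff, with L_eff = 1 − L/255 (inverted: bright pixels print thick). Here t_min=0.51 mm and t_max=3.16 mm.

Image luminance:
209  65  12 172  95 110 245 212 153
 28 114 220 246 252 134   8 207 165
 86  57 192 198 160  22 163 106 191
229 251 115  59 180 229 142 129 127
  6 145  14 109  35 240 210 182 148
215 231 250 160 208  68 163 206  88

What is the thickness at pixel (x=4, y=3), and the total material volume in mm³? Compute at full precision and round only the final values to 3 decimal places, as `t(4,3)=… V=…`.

span = t_max - t_min = 3.16 - 0.51 = 2.650
L(4,3) = 180, L_eff = 1 - 180/255 = 0.294118 (inverted)
t(4,3) = 3.16 - 2.650·0.294118 = 2.381
Σt over all 6·9 pixels = 562387/5100 ≈ 110.2719608
V = pitch²·Σt = 0.6²·562387/5100 = 39.698

t(4,3)=2.381 V=39.698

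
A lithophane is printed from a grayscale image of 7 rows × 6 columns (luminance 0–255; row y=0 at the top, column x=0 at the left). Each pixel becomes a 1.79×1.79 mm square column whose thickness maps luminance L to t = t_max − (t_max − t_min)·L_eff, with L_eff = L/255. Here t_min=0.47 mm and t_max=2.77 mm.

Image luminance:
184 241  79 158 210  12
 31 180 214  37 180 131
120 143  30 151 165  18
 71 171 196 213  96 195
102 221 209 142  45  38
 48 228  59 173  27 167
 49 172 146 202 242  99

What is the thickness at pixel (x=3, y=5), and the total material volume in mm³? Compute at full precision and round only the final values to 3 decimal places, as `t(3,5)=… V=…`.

span = t_max - t_min = 2.77 - 0.47 = 2.300
L(3,5) = 173, L_eff = 173/255 = 0.678431
t(3,5) = 2.77 - 2.300·0.678431 = 1.210
Σt over all 7·6 pixels = 27997/425 ≈ 65.8752941
V = pitch²·Σt = 1.79²·27997/425 = 211.071

t(3,5)=1.210 V=211.071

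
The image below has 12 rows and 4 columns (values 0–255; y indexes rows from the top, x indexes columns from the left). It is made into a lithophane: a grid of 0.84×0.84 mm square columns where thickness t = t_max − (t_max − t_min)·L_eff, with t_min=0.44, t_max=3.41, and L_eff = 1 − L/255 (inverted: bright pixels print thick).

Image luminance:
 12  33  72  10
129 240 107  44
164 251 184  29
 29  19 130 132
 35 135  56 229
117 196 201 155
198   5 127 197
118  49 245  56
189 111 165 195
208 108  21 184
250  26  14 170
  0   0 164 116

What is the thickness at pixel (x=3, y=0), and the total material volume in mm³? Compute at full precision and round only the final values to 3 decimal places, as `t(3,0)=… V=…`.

t(3,0)=0.556 V=61.129

span = t_max - t_min = 3.41 - 0.44 = 2.970
L(3,0) = 10, L_eff = 1 - 10/255 = 0.960784 (inverted)
t(3,0) = 3.41 - 2.970·0.960784 = 0.556
Σt over all 12·4 pixels = 147279/1700 ≈ 86.6347059
V = pitch²·Σt = 0.84²·147279/1700 = 61.129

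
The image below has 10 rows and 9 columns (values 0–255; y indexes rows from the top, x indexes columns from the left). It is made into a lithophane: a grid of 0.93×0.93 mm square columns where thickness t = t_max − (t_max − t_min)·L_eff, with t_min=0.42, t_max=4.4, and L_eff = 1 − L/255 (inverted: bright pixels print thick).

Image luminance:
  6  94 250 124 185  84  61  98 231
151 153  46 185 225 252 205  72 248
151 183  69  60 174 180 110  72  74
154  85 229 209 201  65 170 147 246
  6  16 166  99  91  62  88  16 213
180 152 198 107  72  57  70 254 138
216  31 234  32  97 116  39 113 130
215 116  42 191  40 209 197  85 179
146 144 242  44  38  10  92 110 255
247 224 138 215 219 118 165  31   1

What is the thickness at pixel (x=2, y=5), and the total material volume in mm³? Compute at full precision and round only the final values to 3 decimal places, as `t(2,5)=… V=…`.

span = t_max - t_min = 4.4 - 0.42 = 3.980
L(2,5) = 198, L_eff = 1 - 198/255 = 0.223529 (inverted)
t(2,5) = 4.4 - 3.980·0.223529 = 3.510
Σt over all 10·9 pixels = 190733/850 ≈ 224.3917647
V = pitch²·Σt = 0.93²·190733/850 = 194.076

t(2,5)=3.510 V=194.076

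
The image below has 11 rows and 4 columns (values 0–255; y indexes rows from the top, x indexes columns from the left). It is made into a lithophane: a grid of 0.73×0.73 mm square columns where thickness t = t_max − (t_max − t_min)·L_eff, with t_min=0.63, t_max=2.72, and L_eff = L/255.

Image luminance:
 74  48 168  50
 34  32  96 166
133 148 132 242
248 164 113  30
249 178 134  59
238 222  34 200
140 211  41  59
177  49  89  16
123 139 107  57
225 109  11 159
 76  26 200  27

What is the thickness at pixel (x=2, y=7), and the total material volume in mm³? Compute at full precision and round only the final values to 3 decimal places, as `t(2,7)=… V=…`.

span = t_max - t_min = 2.72 - 0.63 = 2.090
L(2,7) = 89, L_eff = 89/255 = 0.349020
t(2,7) = 2.72 - 2.090·0.349020 = 1.991
Σt over all 11·4 pixels = 1958143/25500 ≈ 76.7899216
V = pitch²·Σt = 0.73²·1958143/25500 = 40.921

t(2,7)=1.991 V=40.921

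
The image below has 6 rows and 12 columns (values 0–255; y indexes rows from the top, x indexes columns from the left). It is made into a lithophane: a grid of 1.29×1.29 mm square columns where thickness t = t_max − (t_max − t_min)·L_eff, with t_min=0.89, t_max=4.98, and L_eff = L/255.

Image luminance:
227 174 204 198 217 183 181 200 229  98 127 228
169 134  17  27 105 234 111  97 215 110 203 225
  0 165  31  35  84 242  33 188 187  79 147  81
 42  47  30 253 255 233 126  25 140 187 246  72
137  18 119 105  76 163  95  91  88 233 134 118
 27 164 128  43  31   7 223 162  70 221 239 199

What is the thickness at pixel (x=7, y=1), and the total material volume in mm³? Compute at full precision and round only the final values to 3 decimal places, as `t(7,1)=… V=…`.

t(7,1)=3.424 V=336.924

span = t_max - t_min = 4.98 - 0.89 = 4.090
L(7,1) = 97, L_eff = 97/255 = 0.380392
t(7,1) = 4.98 - 4.090·0.380392 = 3.424
Σt over all 6·12 pixels = 430241/2125 ≈ 202.4663529
V = pitch²·Σt = 1.29²·430241/2125 = 336.924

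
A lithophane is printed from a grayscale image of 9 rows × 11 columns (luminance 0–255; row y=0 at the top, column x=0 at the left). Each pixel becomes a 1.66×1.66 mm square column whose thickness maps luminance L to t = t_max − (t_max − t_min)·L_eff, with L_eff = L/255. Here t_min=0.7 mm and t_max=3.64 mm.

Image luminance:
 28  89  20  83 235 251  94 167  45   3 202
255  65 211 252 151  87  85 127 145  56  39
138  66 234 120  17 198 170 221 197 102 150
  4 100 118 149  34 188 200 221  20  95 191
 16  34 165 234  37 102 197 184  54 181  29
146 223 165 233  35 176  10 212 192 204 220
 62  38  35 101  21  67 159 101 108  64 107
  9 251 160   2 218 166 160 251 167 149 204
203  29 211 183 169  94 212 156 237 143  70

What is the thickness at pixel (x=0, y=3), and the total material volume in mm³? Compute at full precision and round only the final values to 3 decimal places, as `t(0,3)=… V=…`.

span = t_max - t_min = 3.64 - 0.7 = 2.940
L(0,3) = 4, L_eff = 4/255 = 0.015686
t(0,3) = 3.64 - 2.940·0.015686 = 3.594
Σt over all 9·11 pixels = 895559/4250 ≈ 210.7197647
V = pitch²·Σt = 1.66²·895559/4250 = 580.659

t(0,3)=3.594 V=580.659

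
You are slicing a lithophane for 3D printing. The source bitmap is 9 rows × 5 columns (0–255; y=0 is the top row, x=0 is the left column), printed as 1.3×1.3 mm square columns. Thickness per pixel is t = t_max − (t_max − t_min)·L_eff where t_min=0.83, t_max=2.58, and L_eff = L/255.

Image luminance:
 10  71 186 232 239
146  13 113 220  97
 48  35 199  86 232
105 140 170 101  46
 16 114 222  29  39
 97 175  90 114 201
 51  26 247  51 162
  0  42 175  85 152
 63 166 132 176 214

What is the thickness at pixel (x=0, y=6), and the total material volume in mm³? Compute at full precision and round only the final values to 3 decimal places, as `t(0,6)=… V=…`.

span = t_max - t_min = 2.58 - 0.83 = 1.750
L(0,6) = 51, L_eff = 51/255 = 0.200000
t(0,6) = 2.58 - 1.750·0.200000 = 2.230
Σt over all 9·5 pixels = 13521/170 ≈ 79.5352941
V = pitch²·Σt = 1.3²·13521/170 = 134.415

t(0,6)=2.230 V=134.415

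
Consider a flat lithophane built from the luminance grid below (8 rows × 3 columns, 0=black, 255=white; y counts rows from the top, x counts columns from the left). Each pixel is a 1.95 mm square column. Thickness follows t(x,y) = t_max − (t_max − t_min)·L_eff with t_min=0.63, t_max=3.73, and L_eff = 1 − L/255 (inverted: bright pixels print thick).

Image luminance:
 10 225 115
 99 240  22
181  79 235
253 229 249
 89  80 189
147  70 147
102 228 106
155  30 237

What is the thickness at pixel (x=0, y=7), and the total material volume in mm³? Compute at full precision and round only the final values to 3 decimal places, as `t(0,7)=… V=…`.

span = t_max - t_min = 3.73 - 0.63 = 3.100
L(0,7) = 155, L_eff = 1 - 155/255 = 0.392157 (inverted)
t(0,7) = 3.73 - 3.100·0.392157 = 2.514
Σt over all 8·3 pixels = 147583/2550 ≈ 57.8756863
V = pitch²·Σt = 1.95²·147583/2550 = 220.072

t(0,7)=2.514 V=220.072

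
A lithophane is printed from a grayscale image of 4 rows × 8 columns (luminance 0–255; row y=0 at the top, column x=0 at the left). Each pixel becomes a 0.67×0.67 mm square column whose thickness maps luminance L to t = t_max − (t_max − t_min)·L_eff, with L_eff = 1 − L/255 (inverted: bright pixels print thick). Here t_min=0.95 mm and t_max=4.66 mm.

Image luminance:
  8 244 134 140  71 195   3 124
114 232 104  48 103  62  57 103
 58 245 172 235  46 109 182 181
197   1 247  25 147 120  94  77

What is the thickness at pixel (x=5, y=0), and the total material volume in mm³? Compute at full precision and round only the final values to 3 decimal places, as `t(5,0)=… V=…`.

span = t_max - t_min = 4.66 - 0.95 = 3.710
L(5,0) = 195, L_eff = 1 - 195/255 = 0.235294 (inverted)
t(5,0) = 4.66 - 3.710·0.235294 = 3.787
Σt over all 4·8 pixels = 1106969/12750 ≈ 86.8210980
V = pitch²·Σt = 0.67²·1106969/12750 = 38.974

t(5,0)=3.787 V=38.974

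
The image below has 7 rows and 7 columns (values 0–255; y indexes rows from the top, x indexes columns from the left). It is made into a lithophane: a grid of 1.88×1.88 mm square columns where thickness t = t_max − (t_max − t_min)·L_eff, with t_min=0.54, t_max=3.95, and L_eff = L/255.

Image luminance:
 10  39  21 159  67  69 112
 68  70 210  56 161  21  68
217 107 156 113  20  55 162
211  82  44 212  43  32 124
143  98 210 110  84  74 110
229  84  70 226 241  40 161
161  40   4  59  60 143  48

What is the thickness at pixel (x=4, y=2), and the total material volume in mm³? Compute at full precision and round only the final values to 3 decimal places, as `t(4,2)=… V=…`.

t(4,2)=3.683 V=442.848

span = t_max - t_min = 3.95 - 0.54 = 3.410
L(4,2) = 20, L_eff = 20/255 = 0.078431
t(4,2) = 3.95 - 3.410·0.078431 = 3.683
Σt over all 7·7 pixels = 3195061/25500 ≈ 125.2965098
V = pitch²·Σt = 1.88²·3195061/25500 = 442.848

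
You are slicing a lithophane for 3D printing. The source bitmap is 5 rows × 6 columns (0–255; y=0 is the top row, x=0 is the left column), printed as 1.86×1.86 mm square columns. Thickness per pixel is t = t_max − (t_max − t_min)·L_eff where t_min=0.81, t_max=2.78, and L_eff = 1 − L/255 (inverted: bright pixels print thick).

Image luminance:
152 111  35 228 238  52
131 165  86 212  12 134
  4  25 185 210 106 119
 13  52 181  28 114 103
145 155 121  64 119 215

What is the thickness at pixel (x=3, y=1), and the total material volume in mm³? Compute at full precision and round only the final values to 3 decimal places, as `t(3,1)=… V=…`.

span = t_max - t_min = 2.78 - 0.81 = 1.970
L(3,1) = 212, L_eff = 1 - 212/255 = 0.168627 (inverted)
t(3,1) = 2.78 - 1.970·0.168627 = 2.448
Σt over all 5·6 pixels = 262421/5100 ≈ 51.4550980
V = pitch²·Σt = 1.86²·262421/5100 = 178.014

t(3,1)=2.448 V=178.014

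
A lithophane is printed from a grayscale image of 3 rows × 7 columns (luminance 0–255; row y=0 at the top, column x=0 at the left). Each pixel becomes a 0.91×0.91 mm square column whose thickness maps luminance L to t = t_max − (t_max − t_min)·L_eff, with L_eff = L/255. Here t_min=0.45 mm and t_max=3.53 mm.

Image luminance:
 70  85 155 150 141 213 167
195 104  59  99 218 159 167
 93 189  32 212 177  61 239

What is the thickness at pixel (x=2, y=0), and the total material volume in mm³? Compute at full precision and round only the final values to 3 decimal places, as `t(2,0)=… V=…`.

t(2,0)=1.658 V=31.531

span = t_max - t_min = 3.53 - 0.45 = 3.080
L(2,0) = 155, L_eff = 155/255 = 0.607843
t(2,0) = 3.53 - 3.080·0.607843 = 1.658
Σt over all 3·7 pixels = 64729/1700 ≈ 38.0758824
V = pitch²·Σt = 0.91²·64729/1700 = 31.531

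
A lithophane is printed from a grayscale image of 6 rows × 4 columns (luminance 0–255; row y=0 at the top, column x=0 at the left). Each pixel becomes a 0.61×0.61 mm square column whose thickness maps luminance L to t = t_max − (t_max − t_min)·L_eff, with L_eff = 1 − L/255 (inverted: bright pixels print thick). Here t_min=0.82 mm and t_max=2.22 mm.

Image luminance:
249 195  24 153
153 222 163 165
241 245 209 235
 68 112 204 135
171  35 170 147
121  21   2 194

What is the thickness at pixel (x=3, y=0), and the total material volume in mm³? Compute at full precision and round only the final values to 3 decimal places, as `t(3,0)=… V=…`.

t(3,0)=1.660 V=14.747

span = t_max - t_min = 2.22 - 0.82 = 1.400
L(3,0) = 153, L_eff = 1 - 153/255 = 0.400000 (inverted)
t(3,0) = 2.22 - 1.400·0.400000 = 1.660
Σt over all 6·4 pixels = 10106/255 ≈ 39.6313725
V = pitch²·Σt = 0.61²·10106/255 = 14.747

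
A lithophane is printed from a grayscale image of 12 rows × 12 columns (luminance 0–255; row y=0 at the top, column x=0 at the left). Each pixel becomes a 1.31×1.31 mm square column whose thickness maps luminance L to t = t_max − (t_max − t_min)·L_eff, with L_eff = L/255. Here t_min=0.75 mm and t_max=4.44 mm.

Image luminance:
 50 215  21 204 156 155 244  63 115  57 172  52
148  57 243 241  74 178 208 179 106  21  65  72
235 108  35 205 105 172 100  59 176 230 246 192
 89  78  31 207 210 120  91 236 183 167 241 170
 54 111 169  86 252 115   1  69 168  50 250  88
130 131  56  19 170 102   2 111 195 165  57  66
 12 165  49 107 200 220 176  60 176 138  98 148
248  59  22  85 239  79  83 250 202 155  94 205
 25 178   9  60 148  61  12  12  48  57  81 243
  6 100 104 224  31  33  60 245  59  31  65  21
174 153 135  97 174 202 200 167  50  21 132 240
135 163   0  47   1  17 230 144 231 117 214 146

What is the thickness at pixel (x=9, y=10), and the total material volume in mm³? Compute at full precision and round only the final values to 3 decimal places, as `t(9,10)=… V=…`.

t(9,10)=4.136 V=655.874

span = t_max - t_min = 4.44 - 0.75 = 3.690
L(9,10) = 21, L_eff = 21/255 = 0.082353
t(9,10) = 4.44 - 3.690·0.082353 = 4.136
Σt over all 12·12 pixels = 812151/2125 ≈ 382.1887059
V = pitch²·Σt = 1.31²·812151/2125 = 655.874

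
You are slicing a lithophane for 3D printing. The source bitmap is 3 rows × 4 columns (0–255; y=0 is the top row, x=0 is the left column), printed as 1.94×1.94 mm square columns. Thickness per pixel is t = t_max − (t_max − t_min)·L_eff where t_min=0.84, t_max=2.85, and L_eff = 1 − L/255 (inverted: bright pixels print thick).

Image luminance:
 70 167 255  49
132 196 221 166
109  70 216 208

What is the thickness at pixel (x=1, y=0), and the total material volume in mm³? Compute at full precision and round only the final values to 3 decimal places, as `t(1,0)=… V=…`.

span = t_max - t_min = 2.85 - 0.84 = 2.010
L(1,0) = 167, L_eff = 1 - 167/255 = 0.345098 (inverted)
t(1,0) = 2.85 - 2.010·0.345098 = 2.156
Σt over all 3·4 pixels = 210233/8500 ≈ 24.7332941
V = pitch²·Σt = 1.94²·210233/8500 = 93.086

t(1,0)=2.156 V=93.086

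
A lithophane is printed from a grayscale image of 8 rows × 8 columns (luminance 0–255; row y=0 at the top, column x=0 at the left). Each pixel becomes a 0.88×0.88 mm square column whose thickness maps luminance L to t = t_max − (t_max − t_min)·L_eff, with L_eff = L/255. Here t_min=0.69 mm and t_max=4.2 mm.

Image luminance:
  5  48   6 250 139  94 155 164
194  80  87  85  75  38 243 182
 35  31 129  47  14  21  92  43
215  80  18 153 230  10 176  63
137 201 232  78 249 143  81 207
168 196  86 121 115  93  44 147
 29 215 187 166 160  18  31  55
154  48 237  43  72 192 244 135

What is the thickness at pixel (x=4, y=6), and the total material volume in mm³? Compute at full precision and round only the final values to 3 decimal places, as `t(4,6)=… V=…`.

span = t_max - t_min = 4.2 - 0.69 = 3.510
L(4,6) = 160, L_eff = 160/255 = 0.627451
t(4,6) = 4.2 - 3.510·0.627451 = 1.998
Σt over all 8·8 pixels = 704469/4250 ≈ 165.7574118
V = pitch²·Σt = 0.88²·704469/4250 = 128.363

t(4,6)=1.998 V=128.363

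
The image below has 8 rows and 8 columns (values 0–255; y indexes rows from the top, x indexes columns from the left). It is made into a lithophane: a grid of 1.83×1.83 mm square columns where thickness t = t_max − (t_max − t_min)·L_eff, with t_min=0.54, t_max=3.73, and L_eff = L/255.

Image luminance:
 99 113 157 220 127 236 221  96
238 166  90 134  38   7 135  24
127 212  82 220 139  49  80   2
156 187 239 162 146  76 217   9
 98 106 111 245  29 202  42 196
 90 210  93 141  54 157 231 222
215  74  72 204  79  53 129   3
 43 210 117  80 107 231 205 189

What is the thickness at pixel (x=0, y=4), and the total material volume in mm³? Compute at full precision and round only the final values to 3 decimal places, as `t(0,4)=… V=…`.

span = t_max - t_min = 3.73 - 0.54 = 3.190
L(0,4) = 98, L_eff = 98/255 = 0.384314
t(0,4) = 3.73 - 3.190·0.384314 = 2.504
Σt over all 8·8 pixels = 565727/4250 ≈ 133.1122353
V = pitch²·Σt = 1.83²·565727/4250 = 445.780

t(0,4)=2.504 V=445.780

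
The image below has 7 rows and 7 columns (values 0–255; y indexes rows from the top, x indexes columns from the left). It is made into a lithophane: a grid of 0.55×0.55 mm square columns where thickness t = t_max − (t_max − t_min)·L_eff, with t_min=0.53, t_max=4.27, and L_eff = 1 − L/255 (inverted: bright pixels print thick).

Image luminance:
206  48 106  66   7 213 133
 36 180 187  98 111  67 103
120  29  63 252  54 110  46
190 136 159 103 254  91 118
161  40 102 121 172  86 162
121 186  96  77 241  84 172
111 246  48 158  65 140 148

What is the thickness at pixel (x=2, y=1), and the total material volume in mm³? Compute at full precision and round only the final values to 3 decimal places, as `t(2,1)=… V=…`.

span = t_max - t_min = 4.27 - 0.53 = 3.740
L(2,1) = 187, L_eff = 1 - 187/255 = 0.266667 (inverted)
t(2,1) = 4.27 - 3.740·0.266667 = 3.273
Σt over all 7·7 pixels = 171461/1500 ≈ 114.3073333
V = pitch²·Σt = 0.55²·171461/1500 = 34.578

t(2,1)=3.273 V=34.578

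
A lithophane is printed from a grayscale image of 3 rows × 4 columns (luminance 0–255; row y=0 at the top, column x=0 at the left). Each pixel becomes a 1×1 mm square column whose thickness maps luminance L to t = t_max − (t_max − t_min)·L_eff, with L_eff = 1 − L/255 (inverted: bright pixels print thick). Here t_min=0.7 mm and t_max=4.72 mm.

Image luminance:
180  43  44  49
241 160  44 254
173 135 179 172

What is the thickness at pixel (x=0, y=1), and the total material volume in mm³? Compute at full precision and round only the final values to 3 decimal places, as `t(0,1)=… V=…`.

span = t_max - t_min = 4.72 - 0.7 = 4.020
L(0,1) = 241, L_eff = 1 - 241/255 = 0.054902 (inverted)
t(0,1) = 4.72 - 4.020·0.054902 = 4.499
Σt over all 3·4 pixels = 73929/2125 ≈ 34.7901176
V = pitch²·Σt = 1²·73929/2125 = 34.790

t(0,1)=4.499 V=34.790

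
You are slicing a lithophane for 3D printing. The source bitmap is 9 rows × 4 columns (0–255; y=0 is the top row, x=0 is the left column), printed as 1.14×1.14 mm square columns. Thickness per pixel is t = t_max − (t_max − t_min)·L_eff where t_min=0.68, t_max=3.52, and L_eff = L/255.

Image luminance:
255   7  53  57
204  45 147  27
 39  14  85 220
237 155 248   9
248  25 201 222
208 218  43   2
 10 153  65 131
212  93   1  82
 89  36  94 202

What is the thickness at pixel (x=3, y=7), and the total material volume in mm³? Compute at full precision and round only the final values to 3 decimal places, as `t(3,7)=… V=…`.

t(3,7)=2.607 V=104.806

span = t_max - t_min = 3.52 - 0.68 = 2.840
L(3,7) = 82, L_eff = 82/255 = 0.321569
t(3,7) = 3.52 - 2.840·0.321569 = 2.607
Σt over all 9·4 pixels = 171371/2125 ≈ 80.6451765
V = pitch²·Σt = 1.14²·171371/2125 = 104.806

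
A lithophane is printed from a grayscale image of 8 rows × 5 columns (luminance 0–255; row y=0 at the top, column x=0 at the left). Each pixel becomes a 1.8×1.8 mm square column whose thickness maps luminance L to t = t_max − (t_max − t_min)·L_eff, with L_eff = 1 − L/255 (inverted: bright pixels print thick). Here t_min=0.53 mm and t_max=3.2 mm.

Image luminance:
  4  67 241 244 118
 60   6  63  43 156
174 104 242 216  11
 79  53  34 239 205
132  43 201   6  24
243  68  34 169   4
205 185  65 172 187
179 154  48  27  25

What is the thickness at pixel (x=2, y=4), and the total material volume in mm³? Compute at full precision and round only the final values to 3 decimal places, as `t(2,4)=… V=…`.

t(2,4)=2.635 V=222.367

span = t_max - t_min = 3.2 - 0.53 = 2.670
L(2,4) = 201, L_eff = 1 - 201/255 = 0.211765 (inverted)
t(2,4) = 3.2 - 2.670·0.211765 = 2.635
Σt over all 8·5 pixels = 58337/850 ≈ 68.6317647
V = pitch²·Σt = 1.8²·58337/850 = 222.367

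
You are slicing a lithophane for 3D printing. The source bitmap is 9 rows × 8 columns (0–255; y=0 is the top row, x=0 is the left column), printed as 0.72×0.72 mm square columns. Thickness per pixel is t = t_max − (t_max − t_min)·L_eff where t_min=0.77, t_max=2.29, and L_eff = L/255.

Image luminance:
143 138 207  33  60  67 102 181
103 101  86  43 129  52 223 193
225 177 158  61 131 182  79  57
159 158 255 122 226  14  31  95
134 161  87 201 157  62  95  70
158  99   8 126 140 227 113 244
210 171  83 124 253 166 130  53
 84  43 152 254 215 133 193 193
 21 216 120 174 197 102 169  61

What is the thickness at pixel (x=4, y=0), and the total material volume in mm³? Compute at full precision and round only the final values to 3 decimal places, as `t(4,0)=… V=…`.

span = t_max - t_min = 2.29 - 0.77 = 1.520
L(4,0) = 60, L_eff = 60/255 = 0.235294
t(4,0) = 2.29 - 1.520·0.235294 = 1.932
Σt over all 9·8 pixels = 137338/1275 ≈ 107.7160784
V = pitch²·Σt = 0.72²·137338/1275 = 55.840

t(4,0)=1.932 V=55.840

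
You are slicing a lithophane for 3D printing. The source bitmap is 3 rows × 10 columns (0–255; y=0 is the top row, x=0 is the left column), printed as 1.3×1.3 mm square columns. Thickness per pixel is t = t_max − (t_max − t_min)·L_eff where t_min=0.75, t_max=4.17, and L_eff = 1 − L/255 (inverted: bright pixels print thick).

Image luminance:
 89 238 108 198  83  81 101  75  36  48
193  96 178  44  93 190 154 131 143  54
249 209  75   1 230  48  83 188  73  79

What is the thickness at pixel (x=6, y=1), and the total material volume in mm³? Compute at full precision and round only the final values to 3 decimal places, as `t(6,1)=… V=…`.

t(6,1)=2.815 V=118.897

span = t_max - t_min = 4.17 - 0.75 = 3.420
L(6,1) = 154, L_eff = 1 - 154/255 = 0.396078 (inverted)
t(6,1) = 4.17 - 3.420·0.396078 = 2.815
Σt over all 3·10 pixels = 299001/4250 ≈ 70.3531765
V = pitch²·Σt = 1.3²·299001/4250 = 118.897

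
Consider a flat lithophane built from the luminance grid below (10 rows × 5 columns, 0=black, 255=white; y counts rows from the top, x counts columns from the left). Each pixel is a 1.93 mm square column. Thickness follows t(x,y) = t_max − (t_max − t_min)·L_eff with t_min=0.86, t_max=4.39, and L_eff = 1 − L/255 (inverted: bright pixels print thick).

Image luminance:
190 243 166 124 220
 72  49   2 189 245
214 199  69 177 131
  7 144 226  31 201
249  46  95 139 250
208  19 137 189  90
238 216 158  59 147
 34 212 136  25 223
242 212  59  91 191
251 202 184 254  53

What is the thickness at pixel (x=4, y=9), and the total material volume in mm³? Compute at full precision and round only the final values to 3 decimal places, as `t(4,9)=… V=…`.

span = t_max - t_min = 4.39 - 0.86 = 3.530
L(4,9) = 53, L_eff = 1 - 53/255 = 0.792157 (inverted)
t(4,9) = 4.39 - 3.530·0.792157 = 1.594
Σt over all 10·5 pixels = 936706/6375 ≈ 146.9342745
V = pitch²·Σt = 1.93²·936706/6375 = 547.315

t(4,9)=1.594 V=547.315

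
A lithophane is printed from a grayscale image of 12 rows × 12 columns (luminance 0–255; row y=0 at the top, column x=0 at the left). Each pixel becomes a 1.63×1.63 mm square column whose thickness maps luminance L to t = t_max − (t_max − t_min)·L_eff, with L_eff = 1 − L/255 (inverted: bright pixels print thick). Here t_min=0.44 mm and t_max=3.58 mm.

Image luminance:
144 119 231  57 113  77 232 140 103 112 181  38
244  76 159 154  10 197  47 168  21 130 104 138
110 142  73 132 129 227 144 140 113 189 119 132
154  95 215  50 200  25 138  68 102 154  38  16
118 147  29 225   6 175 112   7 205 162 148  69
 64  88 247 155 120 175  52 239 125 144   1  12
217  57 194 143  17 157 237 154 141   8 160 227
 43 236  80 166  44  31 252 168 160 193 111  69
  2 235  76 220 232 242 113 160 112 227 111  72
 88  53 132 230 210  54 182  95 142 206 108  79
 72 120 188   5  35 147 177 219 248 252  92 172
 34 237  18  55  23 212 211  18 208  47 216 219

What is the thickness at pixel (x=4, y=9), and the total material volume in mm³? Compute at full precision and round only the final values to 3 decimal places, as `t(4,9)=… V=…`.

t(4,9)=3.026 V=776.734

span = t_max - t_min = 3.58 - 0.44 = 3.140
L(4,9) = 210, L_eff = 1 - 210/255 = 0.176471 (inverted)
t(4,9) = 3.58 - 3.140·0.176471 = 3.026
Σt over all 12·12 pixels = 1863706/6375 ≈ 292.3460392
V = pitch²·Σt = 1.63²·1863706/6375 = 776.734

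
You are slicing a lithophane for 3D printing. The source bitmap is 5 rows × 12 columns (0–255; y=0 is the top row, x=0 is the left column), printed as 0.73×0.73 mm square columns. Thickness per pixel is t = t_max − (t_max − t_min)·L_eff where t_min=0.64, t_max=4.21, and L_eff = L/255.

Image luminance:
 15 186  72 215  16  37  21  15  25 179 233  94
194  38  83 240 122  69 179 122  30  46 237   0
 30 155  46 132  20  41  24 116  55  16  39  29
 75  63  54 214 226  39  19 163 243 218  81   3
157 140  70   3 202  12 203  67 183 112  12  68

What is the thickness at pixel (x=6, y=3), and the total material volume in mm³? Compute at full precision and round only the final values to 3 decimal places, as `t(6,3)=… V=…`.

span = t_max - t_min = 4.21 - 0.64 = 3.570
L(6,3) = 19, L_eff = 19/255 = 0.074510
t(6,3) = 4.21 - 3.570·0.074510 = 3.944
Σt over all 5·12 pixels = 171.428
V = pitch²·Σt = 0.73²·171.428 = 91.354

t(6,3)=3.944 V=91.354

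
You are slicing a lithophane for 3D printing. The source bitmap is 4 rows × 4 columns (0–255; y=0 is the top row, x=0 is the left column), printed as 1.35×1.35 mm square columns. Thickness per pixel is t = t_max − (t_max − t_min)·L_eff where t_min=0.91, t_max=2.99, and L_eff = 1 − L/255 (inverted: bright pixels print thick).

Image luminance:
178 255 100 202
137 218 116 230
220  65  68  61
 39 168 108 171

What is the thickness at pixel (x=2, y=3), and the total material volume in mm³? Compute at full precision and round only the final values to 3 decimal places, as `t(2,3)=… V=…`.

t(2,3)=1.791 V=61.262

span = t_max - t_min = 2.99 - 0.91 = 2.080
L(2,3) = 108, L_eff = 1 - 108/255 = 0.576471 (inverted)
t(2,3) = 2.99 - 2.080·0.576471 = 1.791
Σt over all 4·4 pixels = 214292/6375 ≈ 33.6144314
V = pitch²·Σt = 1.35²·214292/6375 = 61.262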